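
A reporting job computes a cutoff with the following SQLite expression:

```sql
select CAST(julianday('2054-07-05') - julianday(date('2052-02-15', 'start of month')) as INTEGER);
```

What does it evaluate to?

`start of month` rewinds 2052-02-15 to 2052-02-01.
28 days remain in February 2052 after the 1st (29 − 1).
Full months from March 2052 through June 2054 contribute their day counts.
Then 5 days into July 2054.
Total: 28 + 31 + 30 + 31 + 30 + 31 + 31 + 30 + 31 + 30 + 31 + 31 + 28 + 31 + 30 + 31 + 30 + 31 + 31 + 30 + 31 + 30 + 31 + 31 + 28 + 31 + 30 + 31 + 30 + 5 = 885.

885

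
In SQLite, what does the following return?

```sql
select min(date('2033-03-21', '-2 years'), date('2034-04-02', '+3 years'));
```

date('2033-03-21', '-2 years') → 2031-03-21.
date('2034-04-02', '+3 years') → 2037-04-02.
Earlier of the two is 2031-03-21.

2031-03-21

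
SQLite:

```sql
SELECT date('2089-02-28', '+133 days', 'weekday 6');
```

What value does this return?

2089-07-16

Applying '+133 days' to 2089-02-28: counting 133 days forward gives 2089-07-11.
`weekday 6` advances to the next Saturday; 2089-07-11 is a Monday, so it moves forward to 2089-07-16.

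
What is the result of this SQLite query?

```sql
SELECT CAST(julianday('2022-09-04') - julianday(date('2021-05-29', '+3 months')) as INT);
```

371

Adding +3 months to 2021-05-29 gives 2021-08-29.
2 days remain in August 2021 after the 29th (31 − 29).
Full months from September 2021 through August 2022 contribute their day counts.
Then 4 days into September 2022.
Total: 2 + 30 + 31 + 30 + 31 + 31 + 28 + 31 + 30 + 31 + 30 + 31 + 31 + 4 = 371.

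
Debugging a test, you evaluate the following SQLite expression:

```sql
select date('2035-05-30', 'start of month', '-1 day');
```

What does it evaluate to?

2035-04-30

`start of month` rewinds 2035-05-30 to 2035-05-01.
Going back 1 day from 2035-05-01 reaches 2035-04-30 (last day of April, 30 days).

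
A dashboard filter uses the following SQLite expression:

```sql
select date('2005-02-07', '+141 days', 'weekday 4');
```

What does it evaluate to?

2005-06-30

Applying '+141 days' to 2005-02-07: counting 141 days forward gives 2005-06-28.
`weekday 4` advances to the next Thursday; 2005-06-28 is a Tuesday, so it moves forward to 2005-06-30.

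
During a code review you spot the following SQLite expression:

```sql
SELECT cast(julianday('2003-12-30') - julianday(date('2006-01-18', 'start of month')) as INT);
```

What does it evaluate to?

`start of month` rewinds 2006-01-18 to 2006-01-01.
1 day remains in December 2003 after the 30th (31 − 30).
Full months from January 2004 through December 2005 contribute their day counts.
Then 1 day into January 2006.
Total: 1 + 31 + 29 + 31 + 30 + 31 + 30 + 31 + 31 + 30 + 31 + 30 + 31 + 31 + 28 + 31 + 30 + 31 + 30 + 31 + 31 + 30 + 31 + 30 + 31 + 1 = 733.
The subtraction is earlier − later, so the result is −733 → -733.

-733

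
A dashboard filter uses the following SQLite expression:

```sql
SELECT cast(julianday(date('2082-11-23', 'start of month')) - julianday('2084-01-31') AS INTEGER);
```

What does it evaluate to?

-456

`start of month` rewinds 2082-11-23 to 2082-11-01.
29 days remain in November 2082 after the 1st (30 − 1).
Full months from December 2082 through December 2083 contribute their day counts.
Then 31 days into January 2084.
Total: 29 + 31 + 31 + 28 + 31 + 30 + 31 + 30 + 31 + 31 + 30 + 31 + 30 + 31 + 31 = 456.
The subtraction is earlier − later, so the result is −456 → -456.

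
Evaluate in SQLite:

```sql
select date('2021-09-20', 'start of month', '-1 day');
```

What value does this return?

`start of month` rewinds 2021-09-20 to 2021-09-01.
Going back 1 day from 2021-09-01 reaches 2021-08-31 (last day of August, 31 days).

2021-08-31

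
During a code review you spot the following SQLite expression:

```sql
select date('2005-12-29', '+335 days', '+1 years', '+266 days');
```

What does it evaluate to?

2008-08-21

Applying '+335 days' to 2005-12-29: counting 335 days forward gives 2006-11-29.
Adding +1 year to 2006-11-29 gives 2007-11-29.
Applying '+266 days' to 2007-11-29: counting 266 days forward gives 2008-08-21.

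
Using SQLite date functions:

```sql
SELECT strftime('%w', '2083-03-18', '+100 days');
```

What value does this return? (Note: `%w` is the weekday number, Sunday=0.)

6

First apply '+100 days': 2083-03-18 → 2083-06-26.
2083-06-26 is a Saturday; with Sunday=0 that is 6.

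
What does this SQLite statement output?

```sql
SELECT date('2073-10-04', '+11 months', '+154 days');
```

2075-02-05

Adding +11 months to 2073-10-04 gives 2074-09-04.
Applying '+154 days' to 2074-09-04: counting 154 days forward gives 2075-02-05.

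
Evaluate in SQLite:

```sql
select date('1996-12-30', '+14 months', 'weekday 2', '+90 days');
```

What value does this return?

1998-06-01

Adding +14 months to 1996-12-30 targets 1998-02-30. February 1998 has only 28 days, so SQLite normalizes the 2-day overflow forward to 1998-03-02.
`weekday 2` advances to the next Tuesday; 1998-03-02 is a Monday, so it moves forward to 1998-03-03.
Applying '+90 days' to 1998-03-03: counting 90 days forward gives 1998-06-01.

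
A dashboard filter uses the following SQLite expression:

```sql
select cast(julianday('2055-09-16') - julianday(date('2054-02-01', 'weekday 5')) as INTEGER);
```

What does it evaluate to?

`weekday 5` advances to the next Friday; 2054-02-01 is a Sunday, so it moves forward to 2054-02-06.
22 days remain in February 2054 after the 6th (28 − 6).
Full months from March 2054 through August 2055 contribute their day counts.
Then 16 days into September 2055.
Total: 22 + 31 + 30 + 31 + 30 + 31 + 31 + 30 + 31 + 30 + 31 + 31 + 28 + 31 + 30 + 31 + 30 + 31 + 31 + 16 = 587.

587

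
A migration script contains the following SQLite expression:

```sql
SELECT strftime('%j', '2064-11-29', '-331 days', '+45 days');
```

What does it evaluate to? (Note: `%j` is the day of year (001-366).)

048

First apply '-331 days', '+45 days': 2064-11-29 → 2064-02-17.
Day-of-year for 2064-02-17: days since 2064-01-01 inclusive = 48, zero-padded to 048.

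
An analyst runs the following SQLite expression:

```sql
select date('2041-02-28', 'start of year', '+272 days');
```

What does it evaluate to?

`start of year` rewinds 2041-02-28 to 2041-01-01.
Applying '+272 days' to 2041-01-01: counting 272 days forward gives 2041-09-30.

2041-09-30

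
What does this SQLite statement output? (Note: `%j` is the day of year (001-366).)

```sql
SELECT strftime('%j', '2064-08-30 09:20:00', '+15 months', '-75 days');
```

259

First apply '+15 months', '-75 days': 2064-08-30 09:20:00 → 2065-09-16 09:20:00.
Day-of-year for 2065-09-16: days since 2065-01-01 inclusive = 259, zero-padded to 259.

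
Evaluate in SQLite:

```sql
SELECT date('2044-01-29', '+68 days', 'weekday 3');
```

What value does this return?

Applying '+68 days' to 2044-01-29: counting 68 days forward gives 2044-04-06.
`weekday 3` advances to the next Wednesday; 2044-04-06 is already a Wednesday, so it stays at 2044-04-06.

2044-04-06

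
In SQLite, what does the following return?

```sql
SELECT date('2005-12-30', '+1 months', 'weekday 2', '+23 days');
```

Adding +1 month to 2005-12-30 gives 2006-01-30.
`weekday 2` advances to the next Tuesday; 2006-01-30 is a Monday, so it moves forward to 2006-01-31.
January 2006 has 31 days; 0 remain after the 31st, so 1 days reach 2006-02-01.
Advancing 22 more days within February lands on 2006-02-23.

2006-02-23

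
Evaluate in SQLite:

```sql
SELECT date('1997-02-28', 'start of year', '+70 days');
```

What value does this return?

`start of year` rewinds 1997-02-28 to 1997-01-01.
Applying '+70 days' to 1997-01-01: counting 70 days forward gives 1997-03-12.

1997-03-12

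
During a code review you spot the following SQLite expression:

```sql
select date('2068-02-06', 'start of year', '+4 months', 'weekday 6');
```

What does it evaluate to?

2068-05-05

`start of year` rewinds 2068-02-06 to 2068-01-01.
Adding +4 months to 2068-01-01 gives 2068-05-01.
`weekday 6` advances to the next Saturday; 2068-05-01 is a Tuesday, so it moves forward to 2068-05-05.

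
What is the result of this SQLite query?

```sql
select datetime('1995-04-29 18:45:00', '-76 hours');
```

1995-04-26 14:45:00

-76 hours from 1995-04-29 18:45:00 is 1995-04-26 14:45:00 (crosses midnight).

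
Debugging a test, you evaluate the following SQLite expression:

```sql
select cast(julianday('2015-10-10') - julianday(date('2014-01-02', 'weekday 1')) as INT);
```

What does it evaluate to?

642

`weekday 1` advances to the next Monday; 2014-01-02 is a Thursday, so it moves forward to 2014-01-06.
25 days remain in January 2014 after the 6th (31 − 6).
Full months from February 2014 through September 2015 contribute their day counts.
Then 10 days into October 2015.
Total: 25 + 28 + 31 + 30 + 31 + 30 + 31 + 31 + 30 + 31 + 30 + 31 + 31 + 28 + 31 + 30 + 31 + 30 + 31 + 31 + 30 + 10 = 642.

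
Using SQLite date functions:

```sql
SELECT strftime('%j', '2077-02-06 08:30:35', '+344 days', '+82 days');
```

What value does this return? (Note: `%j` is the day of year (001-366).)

098

First apply '+344 days', '+82 days': 2077-02-06 08:30:35 → 2078-04-08 08:30:35.
Day-of-year for 2078-04-08: days since 2078-01-01 inclusive = 98, zero-padded to 098.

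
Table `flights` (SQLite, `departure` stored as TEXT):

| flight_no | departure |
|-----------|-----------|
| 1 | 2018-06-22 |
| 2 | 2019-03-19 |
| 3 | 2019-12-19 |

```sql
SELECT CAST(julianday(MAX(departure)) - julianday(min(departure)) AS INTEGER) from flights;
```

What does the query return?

MIN = 2018-06-22, MAX = 2019-12-19.
8 days remain in June 2018 after the 22nd (30 − 22).
Full months from July 2018 through November 2019 contribute their day counts.
Then 19 days into December 2019.
Total: 8 + 31 + 31 + 30 + 31 + 30 + 31 + 31 + 28 + 31 + 30 + 31 + 30 + 31 + 31 + 30 + 31 + 30 + 19 = 545.

545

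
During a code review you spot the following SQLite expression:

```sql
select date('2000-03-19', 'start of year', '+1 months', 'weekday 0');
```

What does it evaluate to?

`start of year` rewinds 2000-03-19 to 2000-01-01.
Adding +1 month to 2000-01-01 gives 2000-02-01.
`weekday 0` advances to the next Sunday; 2000-02-01 is a Tuesday, so it moves forward to 2000-02-06.

2000-02-06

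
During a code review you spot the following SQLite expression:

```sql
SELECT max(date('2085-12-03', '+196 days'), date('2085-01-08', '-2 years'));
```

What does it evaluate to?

date('2085-12-03', '+196 days') → 2086-06-17.
date('2085-01-08', '-2 years') → 2083-01-08.
Later of the two is 2086-06-17.

2086-06-17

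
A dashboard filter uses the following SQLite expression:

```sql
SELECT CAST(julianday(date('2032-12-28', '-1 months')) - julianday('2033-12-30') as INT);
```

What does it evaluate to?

Adding -1 month to 2032-12-28 gives 2032-11-28.
2 days remain in November 2032 after the 28th (30 − 28).
Full months from December 2032 through November 2033 contribute their day counts.
Then 30 days into December 2033.
Total: 2 + 31 + 31 + 28 + 31 + 30 + 31 + 30 + 31 + 31 + 30 + 31 + 30 + 30 = 397.
The subtraction is earlier − later, so the result is −397 → -397.

-397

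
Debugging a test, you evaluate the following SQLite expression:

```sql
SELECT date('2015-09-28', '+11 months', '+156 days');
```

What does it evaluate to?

Adding +11 months to 2015-09-28 gives 2016-08-28.
Applying '+156 days' to 2016-08-28: counting 156 days forward gives 2017-01-31.

2017-01-31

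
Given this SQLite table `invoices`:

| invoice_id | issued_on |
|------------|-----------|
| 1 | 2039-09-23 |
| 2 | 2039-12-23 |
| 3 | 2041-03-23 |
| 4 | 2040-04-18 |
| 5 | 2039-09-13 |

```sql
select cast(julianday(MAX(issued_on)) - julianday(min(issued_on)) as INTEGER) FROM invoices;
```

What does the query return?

557

MIN = 2039-09-13, MAX = 2041-03-23.
17 days remain in September 2039 after the 13th (30 − 13).
Full months from October 2039 through February 2041 contribute their day counts.
Then 23 days into March 2041.
Total: 17 + 31 + 30 + 31 + 31 + 29 + 31 + 30 + 31 + 30 + 31 + 31 + 30 + 31 + 30 + 31 + 31 + 28 + 23 = 557.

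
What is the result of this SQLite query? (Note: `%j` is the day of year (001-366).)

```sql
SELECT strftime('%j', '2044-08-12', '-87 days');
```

First apply '-87 days': 2044-08-12 → 2044-05-17.
Day-of-year for 2044-05-17: days since 2044-01-01 inclusive = 138, zero-padded to 138.

138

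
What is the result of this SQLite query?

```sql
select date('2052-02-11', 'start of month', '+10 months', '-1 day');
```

`start of month` rewinds 2052-02-11 to 2052-02-01.
Adding +10 months to 2052-02-01 gives 2052-12-01.
Going back 1 day from 2052-12-01 reaches 2052-11-30 (last day of November, 30 days).

2052-11-30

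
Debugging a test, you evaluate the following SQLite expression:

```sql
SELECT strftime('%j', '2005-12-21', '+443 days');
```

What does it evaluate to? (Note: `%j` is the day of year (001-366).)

First apply '+443 days': 2005-12-21 → 2007-03-09.
Day-of-year for 2007-03-09: days since 2007-01-01 inclusive = 68, zero-padded to 068.

068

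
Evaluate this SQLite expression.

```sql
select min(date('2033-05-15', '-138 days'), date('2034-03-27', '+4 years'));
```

2032-12-28

date('2033-05-15', '-138 days') → 2032-12-28.
date('2034-03-27', '+4 years') → 2038-03-27.
Earlier of the two is 2032-12-28.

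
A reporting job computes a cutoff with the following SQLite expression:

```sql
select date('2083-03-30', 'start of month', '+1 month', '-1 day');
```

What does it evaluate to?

2083-03-31

`start of month` rewinds 2083-03-30 to 2083-03-01.
Adding +1 month to 2083-03-01 gives 2083-04-01.
Going back 1 day from 2083-04-01 reaches 2083-03-31 (last day of March, 31 days).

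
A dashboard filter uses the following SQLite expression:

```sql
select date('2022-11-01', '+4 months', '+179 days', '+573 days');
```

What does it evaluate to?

Adding +4 months to 2022-11-01 gives 2023-03-01.
Applying '+179 days' to 2023-03-01: counting 179 days forward gives 2023-08-27.
Applying '+573 days' to 2023-08-27: counting 573 days forward gives 2025-03-22.

2025-03-22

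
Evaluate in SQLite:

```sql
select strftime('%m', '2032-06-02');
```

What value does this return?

06

`%m` extracts the 2-digit month (01-12): 06.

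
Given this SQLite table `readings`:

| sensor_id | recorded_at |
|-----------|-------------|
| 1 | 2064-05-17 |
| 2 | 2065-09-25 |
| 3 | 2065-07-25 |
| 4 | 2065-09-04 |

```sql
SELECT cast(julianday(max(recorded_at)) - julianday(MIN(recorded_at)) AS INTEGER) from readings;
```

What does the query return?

496

MIN = 2064-05-17, MAX = 2065-09-25.
14 days remain in May 2064 after the 17th (31 − 17).
Full months from June 2064 through August 2065 contribute their day counts.
Then 25 days into September 2065.
Total: 14 + 30 + 31 + 31 + 30 + 31 + 30 + 31 + 31 + 28 + 31 + 30 + 31 + 30 + 31 + 31 + 25 = 496.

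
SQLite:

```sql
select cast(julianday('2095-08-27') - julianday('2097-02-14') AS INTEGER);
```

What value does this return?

4 days remain in August 2095 after the 27th (31 − 27).
Full months from September 2095 through January 2097 contribute their day counts.
Then 14 days into February 2097.
Total: 4 + 30 + 31 + 30 + 31 + 31 + 29 + 31 + 30 + 31 + 30 + 31 + 31 + 30 + 31 + 30 + 31 + 31 + 14 = 537.
The subtraction is earlier − later, so the result is −537 → -537.

-537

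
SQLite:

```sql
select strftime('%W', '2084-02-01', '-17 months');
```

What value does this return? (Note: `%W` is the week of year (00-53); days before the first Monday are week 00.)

35

First apply '-17 months': 2084-02-01 → 2082-09-01.
2082-09-01 is a Tuesday. SQLite's %W counts Mondays since the year started; the result is 35.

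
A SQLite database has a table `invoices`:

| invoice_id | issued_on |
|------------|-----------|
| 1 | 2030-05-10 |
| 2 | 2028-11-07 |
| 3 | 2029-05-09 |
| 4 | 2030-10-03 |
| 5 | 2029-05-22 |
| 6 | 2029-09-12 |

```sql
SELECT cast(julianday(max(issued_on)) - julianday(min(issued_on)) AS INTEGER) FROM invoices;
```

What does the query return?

MIN = 2028-11-07, MAX = 2030-10-03.
23 days remain in November 2028 after the 7th (30 − 7).
Full months from December 2028 through September 2030 contribute their day counts.
Then 3 days into October 2030.
Total: 23 + 31 + 31 + 28 + 31 + 30 + 31 + 30 + 31 + 31 + 30 + 31 + 30 + 31 + 31 + 28 + 31 + 30 + 31 + 30 + 31 + 31 + 30 + 3 = 695.

695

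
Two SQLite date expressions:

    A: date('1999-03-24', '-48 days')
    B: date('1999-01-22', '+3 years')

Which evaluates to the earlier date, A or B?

A = 1999-02-04.
B = 2002-01-22.
A is earlier.

A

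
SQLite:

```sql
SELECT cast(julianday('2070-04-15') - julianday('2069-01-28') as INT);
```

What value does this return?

3 days remain in January 2069 after the 28th (31 − 28).
Full months from February 2069 through March 2070 contribute their day counts.
Then 15 days into April 2070.
Total: 3 + 28 + 31 + 30 + 31 + 30 + 31 + 31 + 30 + 31 + 30 + 31 + 31 + 28 + 31 + 15 = 442.

442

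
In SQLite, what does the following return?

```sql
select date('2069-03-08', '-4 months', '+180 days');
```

2069-05-07

Adding -4 months to 2069-03-08 gives 2068-11-08.
Applying '+180 days' to 2068-11-08: counting 180 days forward gives 2069-05-07.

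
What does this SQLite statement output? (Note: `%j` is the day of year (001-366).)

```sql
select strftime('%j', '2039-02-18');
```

Day-of-year for 2039-02-18: days since 2039-01-01 inclusive = 49, zero-padded to 049.

049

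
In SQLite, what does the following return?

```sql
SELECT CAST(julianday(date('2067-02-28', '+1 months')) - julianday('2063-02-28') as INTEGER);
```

1489

Adding +1 month to 2067-02-28 gives 2067-03-28.
0 days remain in February 2063 after the 28th (28 − 28).
Full months from March 2063 through February 2067 contribute their day counts.
Then 28 days into March 2067.
Total: 0 + 31 + 30 + 31 + 30 + 31 + 31 + 30 + 31 + 30 + 31 + 31 + 29 + 31 + 30 + 31 + 30 + 31 + 31 + 30 + 31 + 30 + 31 + 31 + 28 + 31 + 30 + 31 + 30 + 31 + 31 + 30 + 31 + 30 + 31 + 31 + 28 + 31 + 30 + 31 + 30 + 31 + 31 + 30 + 31 + 30 + 31 + 31 + 28 + 28 = 1489.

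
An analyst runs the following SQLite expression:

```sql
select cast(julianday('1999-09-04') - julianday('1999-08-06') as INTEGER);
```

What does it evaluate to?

25 days remain in August 1999 after the 6th (31 − 6).
Then 4 days into September 1999.
Total: 25 + 4 = 29.

29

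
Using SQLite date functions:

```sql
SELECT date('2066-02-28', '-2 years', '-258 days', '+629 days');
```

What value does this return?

Adding -2 years to 2066-02-28 gives 2064-02-28.
Applying '-258 days' to 2064-02-28: counting 258 days back gives 2063-06-15.
Applying '+629 days' to 2063-06-15: counting 629 days forward gives 2065-03-05.

2065-03-05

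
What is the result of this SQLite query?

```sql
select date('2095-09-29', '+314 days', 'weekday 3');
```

2096-08-08

Applying '+314 days' to 2095-09-29: counting 314 days forward gives 2096-08-08.
`weekday 3` advances to the next Wednesday; 2096-08-08 is already a Wednesday, so it stays at 2096-08-08.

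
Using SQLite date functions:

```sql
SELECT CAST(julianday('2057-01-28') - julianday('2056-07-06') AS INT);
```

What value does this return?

25 days remain in July 2056 after the 6th (31 − 6).
August 2056: 31 days.
September 2056: 30 days.
October 2056: 31 days.
November 2056: 30 days.
December 2056: 31 days.
Then 28 days into January 2057.
Total: 25 + 31 + 30 + 31 + 30 + 31 + 28 = 206.

206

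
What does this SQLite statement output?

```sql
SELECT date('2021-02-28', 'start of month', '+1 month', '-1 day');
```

`start of month` rewinds 2021-02-28 to 2021-02-01.
Adding +1 month to 2021-02-01 gives 2021-03-01.
Going back 1 day from 2021-03-01 reaches 2021-02-28 (last day of February, 28 days).

2021-02-28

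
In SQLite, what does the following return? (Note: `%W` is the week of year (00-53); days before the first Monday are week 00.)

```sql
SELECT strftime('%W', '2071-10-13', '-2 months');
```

First apply '-2 months': 2071-10-13 → 2071-08-13.
2071-08-13 is a Thursday. SQLite's %W counts Mondays since the year started; the result is 32.

32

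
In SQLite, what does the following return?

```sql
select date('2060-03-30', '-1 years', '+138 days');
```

Adding -1 year to 2060-03-30 gives 2059-03-30.
Applying '+138 days' to 2059-03-30: counting 138 days forward gives 2059-08-15.

2059-08-15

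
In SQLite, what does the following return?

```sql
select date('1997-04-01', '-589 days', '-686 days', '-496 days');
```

Applying '-589 days' to 1997-04-01: counting 589 days back gives 1995-08-21.
Applying '-686 days' to 1995-08-21: counting 686 days back gives 1993-10-04.
Applying '-496 days' to 1993-10-04: counting 496 days back gives 1992-05-26.

1992-05-26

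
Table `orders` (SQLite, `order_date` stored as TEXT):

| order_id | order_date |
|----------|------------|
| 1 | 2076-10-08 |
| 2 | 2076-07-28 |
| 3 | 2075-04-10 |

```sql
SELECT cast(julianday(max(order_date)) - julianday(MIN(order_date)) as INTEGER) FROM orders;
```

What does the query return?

MIN = 2075-04-10, MAX = 2076-10-08.
20 days remain in April 2075 after the 10th (30 − 10).
Full months from May 2075 through September 2076 contribute their day counts.
Then 8 days into October 2076.
Total: 20 + 31 + 30 + 31 + 31 + 30 + 31 + 30 + 31 + 31 + 29 + 31 + 30 + 31 + 30 + 31 + 31 + 30 + 8 = 547.

547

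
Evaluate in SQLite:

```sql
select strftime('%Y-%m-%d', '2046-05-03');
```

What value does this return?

2046-05-03

`%Y-%m-%d` extracts the ISO date: 2046-05-03.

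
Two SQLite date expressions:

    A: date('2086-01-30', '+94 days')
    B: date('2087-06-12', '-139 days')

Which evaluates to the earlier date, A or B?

A

A = 2086-05-04.
B = 2087-01-24.
A is earlier.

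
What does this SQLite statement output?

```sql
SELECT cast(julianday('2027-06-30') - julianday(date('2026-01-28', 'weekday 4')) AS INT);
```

517

`weekday 4` advances to the next Thursday; 2026-01-28 is a Wednesday, so it moves forward to 2026-01-29.
2 days remain in January 2026 after the 29th (31 − 29).
Full months from February 2026 through May 2027 contribute their day counts.
Then 30 days into June 2027.
Total: 2 + 28 + 31 + 30 + 31 + 30 + 31 + 31 + 30 + 31 + 30 + 31 + 31 + 28 + 31 + 30 + 31 + 30 = 517.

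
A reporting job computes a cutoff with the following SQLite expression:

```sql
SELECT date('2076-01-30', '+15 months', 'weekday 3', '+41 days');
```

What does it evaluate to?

2077-06-15

Adding +15 months to 2076-01-30 gives 2077-04-30.
`weekday 3` advances to the next Wednesday; 2077-04-30 is a Friday, so it moves forward to 2077-05-05.
Applying '+41 days' to 2077-05-05: counting 41 days forward gives 2077-06-15.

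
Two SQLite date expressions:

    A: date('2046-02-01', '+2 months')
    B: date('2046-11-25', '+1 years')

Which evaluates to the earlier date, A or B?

A = 2046-04-01.
B = 2047-11-25.
A is earlier.

A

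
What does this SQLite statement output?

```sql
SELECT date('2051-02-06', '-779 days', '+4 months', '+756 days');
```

2051-05-15

Applying '-779 days' to 2051-02-06: counting 779 days back gives 2048-12-19.
Adding +4 months to 2048-12-19 gives 2049-04-19.
Applying '+756 days' to 2049-04-19: counting 756 days forward gives 2051-05-15.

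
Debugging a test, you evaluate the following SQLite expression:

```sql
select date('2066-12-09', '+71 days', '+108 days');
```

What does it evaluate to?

Applying '+71 days' to 2066-12-09: counting 71 days forward gives 2067-02-18.
Applying '+108 days' to 2067-02-18: counting 108 days forward gives 2067-06-06.

2067-06-06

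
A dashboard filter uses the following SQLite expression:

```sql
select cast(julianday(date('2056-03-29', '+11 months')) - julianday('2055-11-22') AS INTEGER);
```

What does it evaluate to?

465

Adding +11 months to 2056-03-29 targets 2057-02-29. February 2057 has only 28 days, so SQLite normalizes the 1-day overflow forward to 2057-03-01.
8 days remain in November 2055 after the 22nd (30 − 22).
Full months from December 2055 through February 2057 contribute their day counts.
Then 1 day into March 2057.
Total: 8 + 31 + 31 + 29 + 31 + 30 + 31 + 30 + 31 + 31 + 30 + 31 + 30 + 31 + 31 + 28 + 1 = 465.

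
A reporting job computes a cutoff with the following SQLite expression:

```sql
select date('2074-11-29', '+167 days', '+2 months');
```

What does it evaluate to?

2075-07-15

Applying '+167 days' to 2074-11-29: counting 167 days forward gives 2075-05-15.
Adding +2 months to 2075-05-15 gives 2075-07-15.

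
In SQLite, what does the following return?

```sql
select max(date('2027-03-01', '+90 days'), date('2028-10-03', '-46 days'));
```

date('2027-03-01', '+90 days') → 2027-05-30.
date('2028-10-03', '-46 days') → 2028-08-18.
Later of the two is 2028-08-18.

2028-08-18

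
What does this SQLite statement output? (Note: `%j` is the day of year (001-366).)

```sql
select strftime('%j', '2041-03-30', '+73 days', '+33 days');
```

195

First apply '+73 days', '+33 days': 2041-03-30 → 2041-07-14.
Day-of-year for 2041-07-14: days since 2041-01-01 inclusive = 195, zero-padded to 195.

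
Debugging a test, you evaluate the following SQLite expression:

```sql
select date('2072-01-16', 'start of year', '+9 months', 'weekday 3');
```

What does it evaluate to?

2072-10-05

`start of year` rewinds 2072-01-16 to 2072-01-01.
Adding +9 months to 2072-01-01 gives 2072-10-01.
`weekday 3` advances to the next Wednesday; 2072-10-01 is a Saturday, so it moves forward to 2072-10-05.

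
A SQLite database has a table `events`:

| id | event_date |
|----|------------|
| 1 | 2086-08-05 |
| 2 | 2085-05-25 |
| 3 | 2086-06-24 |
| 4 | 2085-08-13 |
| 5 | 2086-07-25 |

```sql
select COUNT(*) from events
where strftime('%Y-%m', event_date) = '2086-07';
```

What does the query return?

1

Rows with year-month 2086-07: 2086-07-25 → 1.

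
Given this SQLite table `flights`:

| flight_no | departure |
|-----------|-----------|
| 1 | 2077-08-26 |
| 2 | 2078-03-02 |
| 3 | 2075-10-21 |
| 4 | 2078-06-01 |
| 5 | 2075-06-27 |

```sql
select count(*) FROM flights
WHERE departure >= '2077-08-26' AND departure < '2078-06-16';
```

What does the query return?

3

Rows in [2077-08-26, 2078-06-16): 2077-08-26, 2078-03-02, 2078-06-01 → 3 rows.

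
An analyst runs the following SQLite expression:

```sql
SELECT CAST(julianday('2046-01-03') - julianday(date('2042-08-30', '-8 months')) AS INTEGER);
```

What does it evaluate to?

Adding -8 months to 2042-08-30 gives 2041-12-30.
1 day remains in December 2041 after the 30th (31 − 30).
Full months from January 2042 through December 2045 contribute their day counts.
Then 3 days into January 2046.
Total: 1 + 31 + 28 + 31 + 30 + 31 + 30 + 31 + 31 + 30 + 31 + 30 + 31 + 31 + 28 + 31 + 30 + 31 + 30 + 31 + 31 + 30 + 31 + 30 + 31 + 31 + 29 + 31 + 30 + 31 + 30 + 31 + 31 + 30 + 31 + 30 + 31 + 31 + 28 + 31 + 30 + 31 + 30 + 31 + 31 + 30 + 31 + 30 + 31 + 3 = 1465.

1465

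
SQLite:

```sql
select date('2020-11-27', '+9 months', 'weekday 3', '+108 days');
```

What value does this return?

Adding +9 months to 2020-11-27 gives 2021-08-27.
`weekday 3` advances to the next Wednesday; 2021-08-27 is a Friday, so it moves forward to 2021-09-01.
Applying '+108 days' to 2021-09-01: counting 108 days forward gives 2021-12-18.

2021-12-18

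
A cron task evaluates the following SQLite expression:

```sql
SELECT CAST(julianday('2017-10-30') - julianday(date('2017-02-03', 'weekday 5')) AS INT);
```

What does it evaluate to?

269

`weekday 5` advances to the next Friday; 2017-02-03 is already a Friday, so it stays at 2017-02-03.
25 days remain in February 2017 after the 3rd (28 − 3).
Full months from March 2017 through September 2017 contribute their day counts.
Then 30 days into October 2017.
Total: 25 + 31 + 30 + 31 + 30 + 31 + 31 + 30 + 30 = 269.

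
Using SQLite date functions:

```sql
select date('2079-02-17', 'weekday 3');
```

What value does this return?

`weekday 3` advances to the next Wednesday; 2079-02-17 is a Friday, so it moves forward to 2079-02-22.

2079-02-22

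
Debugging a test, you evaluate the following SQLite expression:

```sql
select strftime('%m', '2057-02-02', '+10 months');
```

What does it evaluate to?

12

First apply '+10 months': 2057-02-02 → 2057-12-02.
`%m` extracts the 2-digit month (01-12): 12.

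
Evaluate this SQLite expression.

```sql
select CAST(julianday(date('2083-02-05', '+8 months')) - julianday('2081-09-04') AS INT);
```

761

Adding +8 months to 2083-02-05 gives 2083-10-05.
26 days remain in September 2081 after the 4th (30 − 4).
Full months from October 2081 through September 2083 contribute their day counts.
Then 5 days into October 2083.
Total: 26 + 31 + 30 + 31 + 31 + 28 + 31 + 30 + 31 + 30 + 31 + 31 + 30 + 31 + 30 + 31 + 31 + 28 + 31 + 30 + 31 + 30 + 31 + 31 + 30 + 5 = 761.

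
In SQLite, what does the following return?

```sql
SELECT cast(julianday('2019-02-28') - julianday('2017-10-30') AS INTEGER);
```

1 day remains in October 2017 after the 30th (31 − 30).
Full months from November 2017 through January 2019 contribute their day counts.
Then 28 days into February 2019.
Total: 1 + 30 + 31 + 31 + 28 + 31 + 30 + 31 + 30 + 31 + 31 + 30 + 31 + 30 + 31 + 31 + 28 = 486.

486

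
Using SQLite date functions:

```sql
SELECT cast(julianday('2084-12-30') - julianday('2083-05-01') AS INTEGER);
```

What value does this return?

30 days remain in May 2083 after the 1st (31 − 1).
Full months from June 2083 through November 2084 contribute their day counts.
Then 30 days into December 2084.
Total: 30 + 30 + 31 + 31 + 30 + 31 + 30 + 31 + 31 + 29 + 31 + 30 + 31 + 30 + 31 + 31 + 30 + 31 + 30 + 30 = 609.

609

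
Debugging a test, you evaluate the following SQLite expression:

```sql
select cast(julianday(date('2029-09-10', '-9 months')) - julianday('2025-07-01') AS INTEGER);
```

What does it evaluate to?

1258

Adding -9 months to 2029-09-10 gives 2028-12-10.
30 days remain in July 2025 after the 1st (31 − 1).
Full months from August 2025 through November 2028 contribute their day counts.
Then 10 days into December 2028.
Total: 30 + 31 + 30 + 31 + 30 + 31 + 31 + 28 + 31 + 30 + 31 + 30 + 31 + 31 + 30 + 31 + 30 + 31 + 31 + 28 + 31 + 30 + 31 + 30 + 31 + 31 + 30 + 31 + 30 + 31 + 31 + 29 + 31 + 30 + 31 + 30 + 31 + 31 + 30 + 31 + 30 + 10 = 1258.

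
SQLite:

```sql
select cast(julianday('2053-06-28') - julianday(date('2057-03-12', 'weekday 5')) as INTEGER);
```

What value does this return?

`weekday 5` advances to the next Friday; 2057-03-12 is a Monday, so it moves forward to 2057-03-16.
2 days remain in June 2053 after the 28th (30 − 28).
Full months from July 2053 through February 2057 contribute their day counts.
Then 16 days into March 2057.
Total: 2 + 31 + 31 + 30 + 31 + 30 + 31 + 31 + 28 + 31 + 30 + 31 + 30 + 31 + 31 + 30 + 31 + 30 + 31 + 31 + 28 + 31 + 30 + 31 + 30 + 31 + 31 + 30 + 31 + 30 + 31 + 31 + 29 + 31 + 30 + 31 + 30 + 31 + 31 + 30 + 31 + 30 + 31 + 31 + 28 + 16 = 1357.
The subtraction is earlier − later, so the result is −1357 → -1357.

-1357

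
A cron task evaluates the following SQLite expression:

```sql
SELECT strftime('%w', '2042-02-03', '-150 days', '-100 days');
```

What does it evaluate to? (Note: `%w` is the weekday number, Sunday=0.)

3

First apply '-150 days', '-100 days': 2042-02-03 → 2041-05-29.
2041-05-29 is a Wednesday; with Sunday=0 that is 3.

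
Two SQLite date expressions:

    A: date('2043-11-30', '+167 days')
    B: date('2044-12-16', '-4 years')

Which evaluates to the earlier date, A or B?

B

A = 2044-05-15.
B = 2040-12-16.
B is earlier.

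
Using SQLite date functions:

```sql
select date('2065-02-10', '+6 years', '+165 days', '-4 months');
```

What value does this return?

Adding +6 years to 2065-02-10 gives 2071-02-10.
Applying '+165 days' to 2071-02-10: counting 165 days forward gives 2071-07-25.
Adding -4 months to 2071-07-25 gives 2071-03-25.

2071-03-25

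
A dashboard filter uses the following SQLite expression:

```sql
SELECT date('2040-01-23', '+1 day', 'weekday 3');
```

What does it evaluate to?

2040-01-25

Advancing 1 more day within January lands on 2040-01-24.
`weekday 3` advances to the next Wednesday; 2040-01-24 is a Tuesday, so it moves forward to 2040-01-25.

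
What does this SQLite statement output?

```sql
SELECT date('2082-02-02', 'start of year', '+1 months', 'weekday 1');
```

2082-02-02

`start of year` rewinds 2082-02-02 to 2082-01-01.
Adding +1 month to 2082-01-01 gives 2082-02-01.
`weekday 1` advances to the next Monday; 2082-02-01 is a Sunday, so it moves forward to 2082-02-02.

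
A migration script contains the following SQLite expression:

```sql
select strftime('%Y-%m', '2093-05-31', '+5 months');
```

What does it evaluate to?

First apply '+5 months': 2093-05-31 → 2093-10-31.
`%Y-%m` extracts the year-month: 2093-10.

2093-10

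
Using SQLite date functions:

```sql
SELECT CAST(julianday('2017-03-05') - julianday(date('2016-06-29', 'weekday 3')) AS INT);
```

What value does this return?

249

`weekday 3` advances to the next Wednesday; 2016-06-29 is already a Wednesday, so it stays at 2016-06-29.
1 day remains in June 2016 after the 29th (30 − 29).
Full months from July 2016 through February 2017 contribute their day counts.
Then 5 days into March 2017.
Total: 1 + 31 + 31 + 30 + 31 + 30 + 31 + 31 + 28 + 5 = 249.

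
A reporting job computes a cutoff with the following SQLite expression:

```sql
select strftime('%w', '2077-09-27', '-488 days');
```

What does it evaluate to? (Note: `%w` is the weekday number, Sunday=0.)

First apply '-488 days': 2077-09-27 → 2076-05-27.
2076-05-27 is a Wednesday; with Sunday=0 that is 3.

3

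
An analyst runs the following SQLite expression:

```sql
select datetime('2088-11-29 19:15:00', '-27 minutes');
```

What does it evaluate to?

-27 minutes from 2088-11-29 19:15:00 is 2088-11-29 18:48:00.

2088-11-29 18:48:00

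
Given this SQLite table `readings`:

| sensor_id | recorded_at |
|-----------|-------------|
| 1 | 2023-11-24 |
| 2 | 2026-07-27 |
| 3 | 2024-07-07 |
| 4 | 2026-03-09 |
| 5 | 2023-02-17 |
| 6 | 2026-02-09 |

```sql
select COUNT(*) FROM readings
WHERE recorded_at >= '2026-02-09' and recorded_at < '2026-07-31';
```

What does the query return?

3

Rows in [2026-02-09, 2026-07-31): 2026-07-27, 2026-03-09, 2026-02-09 → 3 rows.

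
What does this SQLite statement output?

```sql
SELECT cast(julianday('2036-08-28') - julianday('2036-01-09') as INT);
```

232

22 days remain in January 2036 after the 9th (31 − 9).
Full months from February 2036 through July 2036 contribute their day counts.
Then 28 days into August 2036.
Total: 22 + 29 + 31 + 30 + 31 + 30 + 31 + 28 = 232.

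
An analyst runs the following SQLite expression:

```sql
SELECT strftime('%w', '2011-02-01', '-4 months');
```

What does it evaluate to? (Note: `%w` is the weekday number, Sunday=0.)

First apply '-4 months': 2011-02-01 → 2010-10-01.
2010-10-01 is a Friday; with Sunday=0 that is 5.

5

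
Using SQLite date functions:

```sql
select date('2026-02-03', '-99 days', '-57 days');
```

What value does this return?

Applying '-99 days' to 2026-02-03: counting 99 days back gives 2025-10-27.
Applying '-57 days' to 2025-10-27: counting 57 days back gives 2025-08-31.

2025-08-31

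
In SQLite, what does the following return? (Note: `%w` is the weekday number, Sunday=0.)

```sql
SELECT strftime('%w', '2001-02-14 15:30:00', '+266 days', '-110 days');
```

5

First apply '+266 days', '-110 days': 2001-02-14 15:30:00 → 2001-07-20 15:30:00.
2001-07-20 is a Friday; with Sunday=0 that is 5.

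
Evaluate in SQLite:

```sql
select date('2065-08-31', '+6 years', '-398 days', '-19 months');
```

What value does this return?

2068-12-29

Adding +6 years to 2065-08-31 gives 2071-08-31.
Applying '-398 days' to 2071-08-31: counting 398 days back gives 2070-07-29.
Adding -19 months to 2070-07-29 gives 2068-12-29.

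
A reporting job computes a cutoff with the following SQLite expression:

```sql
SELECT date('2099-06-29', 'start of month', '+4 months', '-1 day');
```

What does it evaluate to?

2099-09-30

`start of month` rewinds 2099-06-29 to 2099-06-01.
Adding +4 months to 2099-06-01 gives 2099-10-01.
Going back 1 day from 2099-10-01 reaches 2099-09-30 (last day of September, 30 days).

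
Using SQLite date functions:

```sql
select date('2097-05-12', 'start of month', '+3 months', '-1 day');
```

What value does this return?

2097-07-31

`start of month` rewinds 2097-05-12 to 2097-05-01.
Adding +3 months to 2097-05-01 gives 2097-08-01.
Going back 1 day from 2097-08-01 reaches 2097-07-31 (last day of July, 31 days).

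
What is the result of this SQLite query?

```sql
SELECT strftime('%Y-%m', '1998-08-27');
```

`%Y-%m` extracts the year-month: 1998-08.

1998-08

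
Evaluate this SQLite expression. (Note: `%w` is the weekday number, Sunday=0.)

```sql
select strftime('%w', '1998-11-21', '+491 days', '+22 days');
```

First apply '+491 days', '+22 days': 1998-11-21 → 2000-04-17.
2000-04-17 is a Monday; with Sunday=0 that is 1.

1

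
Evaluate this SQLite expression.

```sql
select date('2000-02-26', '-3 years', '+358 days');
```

Adding -3 years to 2000-02-26 gives 1997-02-26.
Applying '+358 days' to 1997-02-26: counting 358 days forward gives 1998-02-19.

1998-02-19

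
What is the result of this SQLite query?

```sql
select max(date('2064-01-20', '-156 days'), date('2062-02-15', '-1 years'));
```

date('2064-01-20', '-156 days') → 2063-08-17.
date('2062-02-15', '-1 years') → 2061-02-15.
Later of the two is 2063-08-17.

2063-08-17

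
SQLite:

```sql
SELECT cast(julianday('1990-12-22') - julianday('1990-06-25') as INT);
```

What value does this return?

180

5 days remain in June 1990 after the 25th (30 − 25).
July 1990: 31 days.
August 1990: 31 days.
September 1990: 30 days.
October 1990: 31 days.
November 1990: 30 days.
Then 22 days into December 1990.
Total: 5 + 31 + 31 + 30 + 31 + 30 + 22 = 180.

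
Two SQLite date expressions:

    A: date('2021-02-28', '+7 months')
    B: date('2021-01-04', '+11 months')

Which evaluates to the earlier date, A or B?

A

A = 2021-09-28.
B = 2021-12-04.
A is earlier.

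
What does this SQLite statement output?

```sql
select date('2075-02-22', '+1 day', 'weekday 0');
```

2075-02-24

Advancing 1 more day within February lands on 2075-02-23.
`weekday 0` advances to the next Sunday; 2075-02-23 is a Saturday, so it moves forward to 2075-02-24.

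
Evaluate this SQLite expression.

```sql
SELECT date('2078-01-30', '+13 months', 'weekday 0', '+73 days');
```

Adding +13 months to 2078-01-30 targets 2079-02-30. February 2079 has only 28 days, so SQLite normalizes the 2-day overflow forward to 2079-03-02.
`weekday 0` advances to the next Sunday; 2079-03-02 is a Thursday, so it moves forward to 2079-03-05.
Applying '+73 days' to 2079-03-05: counting 73 days forward gives 2079-05-17.

2079-05-17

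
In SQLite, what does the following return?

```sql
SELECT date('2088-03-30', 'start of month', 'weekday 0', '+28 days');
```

2088-04-04

`start of month` rewinds 2088-03-30 to 2088-03-01.
`weekday 0` advances to the next Sunday; 2088-03-01 is a Monday, so it moves forward to 2088-03-07.
March 2088 has 31 days; 24 remain after the 7th, so 25 days reach 2088-04-01.
Advancing 3 more days within April lands on 2088-04-04.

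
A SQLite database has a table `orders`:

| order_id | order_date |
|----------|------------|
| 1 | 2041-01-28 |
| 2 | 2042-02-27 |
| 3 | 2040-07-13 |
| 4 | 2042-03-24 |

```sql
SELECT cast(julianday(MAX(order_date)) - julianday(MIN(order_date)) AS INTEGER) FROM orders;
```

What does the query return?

619

MIN = 2040-07-13, MAX = 2042-03-24.
18 days remain in July 2040 after the 13th (31 − 13).
Full months from August 2040 through February 2042 contribute their day counts.
Then 24 days into March 2042.
Total: 18 + 31 + 30 + 31 + 30 + 31 + 31 + 28 + 31 + 30 + 31 + 30 + 31 + 31 + 30 + 31 + 30 + 31 + 31 + 28 + 24 = 619.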